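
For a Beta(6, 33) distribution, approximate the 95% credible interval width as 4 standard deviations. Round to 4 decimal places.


Variance of Beta(a,b) = ab / ((a+b)^2 * (a+b+1))
= 6*33 / ((39)^2 * 40)
= 0.0033
SD = sqrt(0.0033) = 0.057
Width = 4 * SD = 0.2282

0.2282


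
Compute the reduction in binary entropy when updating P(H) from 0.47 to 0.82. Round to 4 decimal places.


H_before = -p*log2(p) - (1-p)*log2(1-p) for p=0.47: 0.9974
H_after for p=0.82: 0.6801
Reduction = 0.9974 - 0.6801 = 0.3173

0.3173


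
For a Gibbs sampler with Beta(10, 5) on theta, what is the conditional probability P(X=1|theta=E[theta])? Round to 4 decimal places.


E[theta] = 10/(10+5) = 0.6667
P(X=1|theta) = theta = 0.6667

0.6667


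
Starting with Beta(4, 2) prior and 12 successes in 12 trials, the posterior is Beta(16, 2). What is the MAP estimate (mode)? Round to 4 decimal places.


The mode of Beta(a, b) when a > 1 and b > 1 is (a-1)/(a+b-2)
= (16 - 1) / (16 + 2 - 2)
= 15 / 16
= 0.9375

0.9375


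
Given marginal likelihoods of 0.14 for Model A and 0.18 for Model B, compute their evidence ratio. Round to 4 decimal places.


Ratio = ML(A) / ML(B) = 0.14/0.18
= 0.7778

0.7778


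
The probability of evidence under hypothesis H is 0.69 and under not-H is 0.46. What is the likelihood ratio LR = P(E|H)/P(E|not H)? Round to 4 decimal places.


LR = 0.69 / 0.46
= 1.5

1.5


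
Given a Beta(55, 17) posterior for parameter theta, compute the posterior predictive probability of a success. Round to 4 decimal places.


For a Beta-Bernoulli model, the predictive probability is the mean:
P(success) = 55/(55+17) = 55/72 = 0.7639

0.7639


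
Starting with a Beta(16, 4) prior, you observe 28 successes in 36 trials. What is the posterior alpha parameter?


For a Beta-Binomial conjugate model:
Posterior alpha = prior alpha + number of successes
= 16 + 28 = 44

44


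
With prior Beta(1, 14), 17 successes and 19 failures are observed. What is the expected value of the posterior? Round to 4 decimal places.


Posterior = Beta(18, 33)
E[theta] = alpha/(alpha+beta)
= 18/51 = 0.3529

0.3529


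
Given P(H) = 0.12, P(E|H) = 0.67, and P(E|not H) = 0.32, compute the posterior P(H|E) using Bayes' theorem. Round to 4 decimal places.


By Bayes' theorem: P(H|E) = P(E|H)*P(H) / P(E)
P(E) = P(E|H)*P(H) + P(E|not H)*P(not H)
P(E) = 0.67*0.12 + 0.32*0.88 = 0.362
P(H|E) = 0.67*0.12 / 0.362 = 0.2221

0.2221


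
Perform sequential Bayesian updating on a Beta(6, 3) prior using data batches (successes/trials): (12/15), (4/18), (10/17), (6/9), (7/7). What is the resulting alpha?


Accumulate successes: 39
Posterior alpha = prior alpha + sum of successes
= 6 + 39 = 45

45


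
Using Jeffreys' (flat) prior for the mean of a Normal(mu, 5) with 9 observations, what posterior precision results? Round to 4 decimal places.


Flat prior means prior precision is 0.
Posterior precision = n / sigma^2 = 9/5 = 1.8

1.8


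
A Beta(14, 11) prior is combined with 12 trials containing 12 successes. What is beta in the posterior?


In conjugate updating:
beta_posterior = beta_prior + (n - k)
= 11 + (12 - 12)
= 11 + 0 = 11

11


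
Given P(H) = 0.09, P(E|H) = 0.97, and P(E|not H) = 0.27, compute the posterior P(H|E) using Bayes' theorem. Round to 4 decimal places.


By Bayes' theorem: P(H|E) = P(E|H)*P(H) / P(E)
P(E) = P(E|H)*P(H) + P(E|not H)*P(not H)
P(E) = 0.97*0.09 + 0.27*0.91 = 0.333
P(H|E) = 0.97*0.09 / 0.333 = 0.2622

0.2622


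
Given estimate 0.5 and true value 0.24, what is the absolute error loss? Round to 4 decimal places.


Absolute error = |estimate - true|
= |0.26| = 0.26

0.26


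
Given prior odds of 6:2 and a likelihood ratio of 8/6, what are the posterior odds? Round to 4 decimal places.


Posterior odds = prior odds * LR
Prior odds = 6/2 = 3.0
LR = 8/6 = 1.3333
Posterior odds = 3.0 * 1.3333 = 4.0

4.0


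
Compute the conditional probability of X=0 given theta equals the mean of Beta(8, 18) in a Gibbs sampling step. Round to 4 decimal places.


Mean of Beta(8, 18) = 0.3077
P(X=0 | theta=0.3077) = 0.6923

0.6923


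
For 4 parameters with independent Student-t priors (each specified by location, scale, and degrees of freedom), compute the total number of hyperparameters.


A Student-t prior has 3 hyperparameters per parameter.
Total = 4 * 3 = 12

12


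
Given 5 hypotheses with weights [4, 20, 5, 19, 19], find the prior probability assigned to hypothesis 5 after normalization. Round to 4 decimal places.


To normalize, divide each weight by the sum of all weights.
Sum = 67
Prior(H5) = 19/67 = 0.2836

0.2836


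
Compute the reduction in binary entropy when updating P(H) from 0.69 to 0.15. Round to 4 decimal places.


H_before = -p*log2(p) - (1-p)*log2(1-p) for p=0.69: 0.8932
H_after for p=0.15: 0.6098
Reduction = 0.8932 - 0.6098 = 0.2833

0.2833


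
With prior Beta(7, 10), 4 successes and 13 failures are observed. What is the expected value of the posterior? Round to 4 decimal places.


Posterior = Beta(11, 23)
E[theta] = alpha/(alpha+beta)
= 11/34 = 0.3235

0.3235


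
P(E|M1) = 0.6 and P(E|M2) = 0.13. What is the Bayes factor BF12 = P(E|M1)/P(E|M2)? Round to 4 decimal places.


Bayes factor BF12 = P(E|M1) / P(E|M2)
= 0.6 / 0.13
= 4.6154

4.6154


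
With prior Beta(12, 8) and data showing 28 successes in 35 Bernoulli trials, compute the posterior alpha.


Conjugate update: alpha_posterior = alpha_prior + k
= 12 + 28 = 40

40


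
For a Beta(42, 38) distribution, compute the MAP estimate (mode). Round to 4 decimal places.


MAP = mode = (a-1)/(a+b-2)
= (42-1)/(42+38-2)
= 41/78 = 0.5256

0.5256


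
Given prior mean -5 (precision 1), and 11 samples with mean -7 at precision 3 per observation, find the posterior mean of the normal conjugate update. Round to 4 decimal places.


The posterior mean is a precision-weighted average of prior and data.
Post. prec. = 1 + 33 = 34
Post. mean = (-5 + -231)/34 = -236/34 = -6.9412

-6.9412


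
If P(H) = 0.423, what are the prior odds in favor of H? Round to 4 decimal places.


Prior odds = P(H) / (1 - P(H))
= 0.423 / 0.577
= 0.7331

0.7331


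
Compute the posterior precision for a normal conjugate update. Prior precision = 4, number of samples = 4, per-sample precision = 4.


tau_post = tau_0 + n * tau
= 4 + 4 * 4 = 20

20


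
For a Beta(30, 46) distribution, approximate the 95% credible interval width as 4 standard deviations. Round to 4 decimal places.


Variance of Beta(a,b) = ab / ((a+b)^2 * (a+b+1))
= 30*46 / ((76)^2 * 77)
= 0.0031
SD = sqrt(0.0031) = 0.0557
Width = 4 * SD = 0.2228

0.2228


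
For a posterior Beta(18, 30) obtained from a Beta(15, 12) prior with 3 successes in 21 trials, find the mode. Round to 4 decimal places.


Mode = (alpha - 1) / (alpha + beta - 2)
= 17 / 46
= 0.3696

0.3696


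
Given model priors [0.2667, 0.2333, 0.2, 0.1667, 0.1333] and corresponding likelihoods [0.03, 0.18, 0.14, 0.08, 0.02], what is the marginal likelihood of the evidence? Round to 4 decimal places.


P(E) = sum_i P(M_i) P(E|M_i)
= 0.008 + 0.042 + 0.028 + 0.0133 + 0.0027
= 0.094

0.094


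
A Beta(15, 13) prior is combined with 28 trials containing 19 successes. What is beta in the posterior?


In conjugate updating:
beta_posterior = beta_prior + (n - k)
= 13 + (28 - 19)
= 13 + 9 = 22

22


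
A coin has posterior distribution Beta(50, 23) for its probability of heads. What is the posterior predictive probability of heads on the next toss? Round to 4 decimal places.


Posterior predictive = E[theta] = alpha/(alpha+beta)
= 50/73
= 0.6849

0.6849


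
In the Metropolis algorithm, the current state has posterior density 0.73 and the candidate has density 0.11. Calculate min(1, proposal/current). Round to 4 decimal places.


Ratio = 0.11/0.73 = 0.1507
Acceptance probability = min(1, 0.1507)
= 0.1507

0.1507


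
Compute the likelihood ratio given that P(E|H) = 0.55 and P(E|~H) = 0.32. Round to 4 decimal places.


LR = P(E|H) / P(E|~H)
= 0.55 / 0.32 = 1.7188

1.7188


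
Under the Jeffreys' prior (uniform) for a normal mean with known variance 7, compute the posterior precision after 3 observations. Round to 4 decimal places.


Prior precision = 0 (flat prior).
Post. prec. = 0 + n/var = 3/7 = 0.4286

0.4286


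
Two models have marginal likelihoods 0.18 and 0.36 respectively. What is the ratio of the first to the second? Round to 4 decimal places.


Evidence ratio = 0.18 / 0.36
= 0.5

0.5


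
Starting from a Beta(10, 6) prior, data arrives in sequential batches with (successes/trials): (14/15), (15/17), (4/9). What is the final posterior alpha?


In sequential Bayesian updating, we sum all successes.
Total successes = 33
Final alpha = 10 + 33 = 43

43


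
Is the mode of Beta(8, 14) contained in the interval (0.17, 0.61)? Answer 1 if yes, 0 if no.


Mode = (a-1)/(a+b-2) = 7/20 = 0.35
Interval: (0.17, 0.61)
Contains mode? 1

1


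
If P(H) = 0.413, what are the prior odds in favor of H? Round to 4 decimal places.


Prior odds = P(H) / (1 - P(H))
= 0.413 / 0.587
= 0.7036

0.7036


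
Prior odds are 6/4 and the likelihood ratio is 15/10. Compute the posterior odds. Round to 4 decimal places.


Posterior odds = prior odds * likelihood ratio
= (6/4) * (15/10)
= 90 / 40
= 2.25

2.25


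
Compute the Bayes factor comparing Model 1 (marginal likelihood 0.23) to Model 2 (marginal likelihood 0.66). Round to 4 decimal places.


BF12 = marginal likelihood of M1 / marginal likelihood of M2
= 0.23/0.66
= 0.3485

0.3485


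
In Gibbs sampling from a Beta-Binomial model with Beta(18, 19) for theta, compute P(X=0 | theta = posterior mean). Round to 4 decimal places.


Posterior mean = alpha/(alpha+beta) = 18/37 = 0.4865
P(X=0|theta=mean) = 1 - theta = 0.5135

0.5135


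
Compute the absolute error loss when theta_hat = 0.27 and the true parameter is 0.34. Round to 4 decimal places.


L = |theta_hat - theta_true|
= |0.27 - 0.34| = 0.07

0.07


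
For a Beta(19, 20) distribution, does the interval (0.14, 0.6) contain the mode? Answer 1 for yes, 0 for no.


Mode of Beta(a,b) = (a-1)/(a+b-2)
= (19-1)/(19+20-2) = 0.4865
Check: 0.14 <= 0.4865 <= 0.6?
Result: 1

1


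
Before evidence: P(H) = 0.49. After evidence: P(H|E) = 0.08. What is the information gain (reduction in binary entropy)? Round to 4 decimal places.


Prior entropy = 0.9997
Posterior entropy = 0.4022
Information gain = 0.9997 - 0.4022 = 0.5975

0.5975


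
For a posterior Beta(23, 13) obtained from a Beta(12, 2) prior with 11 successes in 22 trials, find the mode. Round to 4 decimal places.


Mode = (alpha - 1) / (alpha + beta - 2)
= 22 / 34
= 0.6471

0.6471


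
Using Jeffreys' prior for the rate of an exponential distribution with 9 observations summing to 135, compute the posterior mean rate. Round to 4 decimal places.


Jeffreys' prior leads to posterior Gamma(9, 135).
Mean = 9/135 = 0.0667

0.0667


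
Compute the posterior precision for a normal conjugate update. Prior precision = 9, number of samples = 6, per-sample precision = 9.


tau_post = tau_0 + n * tau
= 9 + 6 * 9 = 63

63


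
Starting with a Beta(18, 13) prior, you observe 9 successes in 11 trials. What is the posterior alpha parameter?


For a Beta-Binomial conjugate model:
Posterior alpha = prior alpha + number of successes
= 18 + 9 = 27

27


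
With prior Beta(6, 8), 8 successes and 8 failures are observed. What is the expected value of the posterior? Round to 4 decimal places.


Posterior = Beta(14, 16)
E[theta] = alpha/(alpha+beta)
= 14/30 = 0.4667

0.4667


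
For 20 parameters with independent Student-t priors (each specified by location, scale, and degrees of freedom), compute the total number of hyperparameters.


A Student-t prior has 3 hyperparameters per parameter.
Total = 20 * 3 = 60

60


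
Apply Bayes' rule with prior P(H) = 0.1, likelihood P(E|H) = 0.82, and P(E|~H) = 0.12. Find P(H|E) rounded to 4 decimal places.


Step 1: Compute marginal P(E) = P(E|H)P(H) + P(E|~H)P(~H)
= 0.82*0.1 + 0.12*0.9 = 0.19
Step 2: P(H|E) = P(E|H)P(H)/P(E) = 0.082/0.19
= 0.4316

0.4316


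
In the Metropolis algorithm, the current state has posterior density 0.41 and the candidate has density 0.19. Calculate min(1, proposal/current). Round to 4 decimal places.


Ratio = 0.19/0.41 = 0.4634
Acceptance probability = min(1, 0.4634)
= 0.4634

0.4634


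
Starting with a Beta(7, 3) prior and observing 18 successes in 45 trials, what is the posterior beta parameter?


Posterior beta = prior beta + failures
Failures = 45 - 18 = 27
beta_post = 3 + 27 = 30

30


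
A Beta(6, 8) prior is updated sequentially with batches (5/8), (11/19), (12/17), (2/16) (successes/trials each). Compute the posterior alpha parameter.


Sequential conjugate updating is equivalent to a single batch update.
Total successes across all batches = 30
alpha_posterior = alpha_prior + total_successes = 6 + 30
= 36

36


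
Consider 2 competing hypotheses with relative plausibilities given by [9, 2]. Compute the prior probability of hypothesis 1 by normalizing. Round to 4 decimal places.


Sum of weights = 9 + 2 = 11
Normalized prior for H1 = 9 / 11
= 0.8182

0.8182


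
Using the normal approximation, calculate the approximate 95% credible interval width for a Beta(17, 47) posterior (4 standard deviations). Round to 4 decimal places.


Var(Beta) = 17*47/(64^2 * 65) = 0.003
SD = 0.0548
Width ~ 4*SD = 0.2191

0.2191


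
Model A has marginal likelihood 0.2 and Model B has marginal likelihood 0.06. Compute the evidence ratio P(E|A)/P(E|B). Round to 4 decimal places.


Evidence ratio = P(E|A) / P(E|B)
= 0.2 / 0.06
= 3.3333

3.3333


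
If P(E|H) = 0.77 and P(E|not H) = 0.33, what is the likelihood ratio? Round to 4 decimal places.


Likelihood ratio = P(E|H) / P(E|not H)
= 0.77 / 0.33
= 2.3333

2.3333


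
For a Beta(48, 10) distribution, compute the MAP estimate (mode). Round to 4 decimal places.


MAP = mode = (a-1)/(a+b-2)
= (48-1)/(48+10-2)
= 47/56 = 0.8393

0.8393


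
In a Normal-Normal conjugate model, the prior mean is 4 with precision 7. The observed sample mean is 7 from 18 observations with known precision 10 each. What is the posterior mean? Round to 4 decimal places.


Posterior precision = tau0 + n*tau = 7 + 18*10 = 187
Posterior mean = (tau0*mu0 + n*tau*xbar) / posterior_precision
= (7*4 + 18*10*7) / 187
= 1288 / 187 = 6.8877

6.8877


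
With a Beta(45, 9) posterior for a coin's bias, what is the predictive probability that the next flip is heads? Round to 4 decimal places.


The predictive probability equals the posterior mean.
P(next = heads) = alpha / (alpha + beta)
= 45 / 54 = 0.8333

0.8333


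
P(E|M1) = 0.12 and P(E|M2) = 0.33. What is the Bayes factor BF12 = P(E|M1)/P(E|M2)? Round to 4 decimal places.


Bayes factor BF12 = P(E|M1) / P(E|M2)
= 0.12 / 0.33
= 0.3636

0.3636


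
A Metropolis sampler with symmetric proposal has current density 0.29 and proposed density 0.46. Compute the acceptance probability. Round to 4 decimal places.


For symmetric proposals, acceptance = min(1, pi(x*)/pi(x))
= min(1, 0.46/0.29)
= min(1, 1.5862) = 1.0

1.0


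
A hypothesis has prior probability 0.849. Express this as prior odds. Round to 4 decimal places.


Odds = P(H) / P(not H) = 0.849 / 0.151
= 5.6225

5.6225


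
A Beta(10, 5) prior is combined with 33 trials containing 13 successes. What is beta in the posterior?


In conjugate updating:
beta_posterior = beta_prior + (n - k)
= 5 + (33 - 13)
= 5 + 20 = 25

25


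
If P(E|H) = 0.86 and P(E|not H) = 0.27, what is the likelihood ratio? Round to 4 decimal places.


Likelihood ratio = P(E|H) / P(E|not H)
= 0.86 / 0.27
= 3.1852

3.1852


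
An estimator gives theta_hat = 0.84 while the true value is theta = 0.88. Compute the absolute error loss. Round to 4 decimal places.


The absolute error loss is |theta_hat - theta|
= |0.84 - 0.88|
= 0.04

0.04


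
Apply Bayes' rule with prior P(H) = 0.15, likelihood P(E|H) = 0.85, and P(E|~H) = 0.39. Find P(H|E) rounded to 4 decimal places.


Step 1: Compute marginal P(E) = P(E|H)P(H) + P(E|~H)P(~H)
= 0.85*0.15 + 0.39*0.85 = 0.459
Step 2: P(H|E) = P(E|H)P(H)/P(E) = 0.1275/0.459
= 0.2778

0.2778


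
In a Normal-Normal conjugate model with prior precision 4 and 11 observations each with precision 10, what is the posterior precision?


Posterior precision = prior precision + n * observation precision
= 4 + 11 * 10
= 4 + 110 = 114

114


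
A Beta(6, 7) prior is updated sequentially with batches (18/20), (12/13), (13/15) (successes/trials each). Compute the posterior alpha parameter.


Sequential conjugate updating is equivalent to a single batch update.
Total successes across all batches = 43
alpha_posterior = alpha_prior + total_successes = 6 + 43
= 49

49


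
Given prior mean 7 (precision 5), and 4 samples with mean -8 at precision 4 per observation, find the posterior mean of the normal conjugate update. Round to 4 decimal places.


The posterior mean is a precision-weighted average of prior and data.
Post. prec. = 5 + 16 = 21
Post. mean = (35 + -128)/21 = -93/21 = -4.4286

-4.4286


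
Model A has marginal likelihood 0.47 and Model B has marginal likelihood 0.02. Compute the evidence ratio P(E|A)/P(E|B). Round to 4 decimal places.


Evidence ratio = P(E|A) / P(E|B)
= 0.47 / 0.02
= 23.5

23.5


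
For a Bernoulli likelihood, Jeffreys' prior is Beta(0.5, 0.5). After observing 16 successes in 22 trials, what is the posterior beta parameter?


Jeffreys' prior for Bernoulli is Beta(0.5, 0.5).
Posterior is Beta(0.5 + k, 0.5 + n - k).
Posterior beta = 0.5 + (n - k) = 0.5 + 6 = 6.5

6.5


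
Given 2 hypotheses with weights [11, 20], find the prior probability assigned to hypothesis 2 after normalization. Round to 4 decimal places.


To normalize, divide each weight by the sum of all weights.
Sum = 31
Prior(H2) = 20/31 = 0.6452

0.6452


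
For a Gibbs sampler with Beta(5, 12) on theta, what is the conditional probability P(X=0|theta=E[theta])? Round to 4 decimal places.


E[theta] = 5/(5+12) = 0.2941
P(X=0|theta) = 1 - theta = 0.7059

0.7059


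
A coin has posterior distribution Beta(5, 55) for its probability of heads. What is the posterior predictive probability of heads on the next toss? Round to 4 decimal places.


Posterior predictive = E[theta] = alpha/(alpha+beta)
= 5/60
= 0.0833

0.0833


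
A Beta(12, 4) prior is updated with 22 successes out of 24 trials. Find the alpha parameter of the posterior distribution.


In the Beta-Binomial conjugate update:
alpha_post = alpha_prior + successes
= 12 + 22
= 34

34


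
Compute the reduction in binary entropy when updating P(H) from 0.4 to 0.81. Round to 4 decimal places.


H_before = -p*log2(p) - (1-p)*log2(1-p) for p=0.4: 0.971
H_after for p=0.81: 0.7015
Reduction = 0.971 - 0.7015 = 0.2695

0.2695


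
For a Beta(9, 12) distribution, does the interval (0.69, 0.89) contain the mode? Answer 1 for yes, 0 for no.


Mode of Beta(a,b) = (a-1)/(a+b-2)
= (9-1)/(9+12-2) = 0.4211
Check: 0.69 <= 0.4211 <= 0.89?
Result: 0

0


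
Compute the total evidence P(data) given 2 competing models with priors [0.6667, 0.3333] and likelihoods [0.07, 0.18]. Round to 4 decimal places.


Marginal likelihood = sum P(model_i) * P(data|model_i)
Model 1: 0.6667 * 0.07 = 0.0467
Model 2: 0.3333 * 0.18 = 0.06
Total = 0.1067

0.1067


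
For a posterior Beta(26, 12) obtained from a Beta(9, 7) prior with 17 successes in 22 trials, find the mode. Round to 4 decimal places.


Mode = (alpha - 1) / (alpha + beta - 2)
= 25 / 36
= 0.6944

0.6944


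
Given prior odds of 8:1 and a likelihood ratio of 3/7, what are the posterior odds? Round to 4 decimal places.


Posterior odds = prior odds * LR
Prior odds = 8/1 = 8.0
LR = 3/7 = 0.4286
Posterior odds = 8.0 * 0.4286 = 3.4286

3.4286


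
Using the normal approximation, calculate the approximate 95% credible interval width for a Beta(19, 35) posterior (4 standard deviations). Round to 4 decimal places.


Var(Beta) = 19*35/(54^2 * 55) = 0.0041
SD = 0.0644
Width ~ 4*SD = 0.2576

0.2576


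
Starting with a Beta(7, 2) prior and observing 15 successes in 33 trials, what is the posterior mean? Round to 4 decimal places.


Posterior parameters: alpha = 7 + 15 = 22
beta = 2 + 18 = 20
Posterior mean = alpha / (alpha + beta) = 22 / 42
= 0.5238

0.5238


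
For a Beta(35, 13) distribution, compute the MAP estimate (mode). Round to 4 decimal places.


MAP = mode = (a-1)/(a+b-2)
= (35-1)/(35+13-2)
= 34/46 = 0.7391

0.7391


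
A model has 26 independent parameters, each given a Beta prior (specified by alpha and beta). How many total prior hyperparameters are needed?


Each Beta prior needs 2 hyperparameters (alpha and beta).
Total = 2 * 26 = 52

52


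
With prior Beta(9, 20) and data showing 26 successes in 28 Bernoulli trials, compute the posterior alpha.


Conjugate update: alpha_posterior = alpha_prior + k
= 9 + 26 = 35

35


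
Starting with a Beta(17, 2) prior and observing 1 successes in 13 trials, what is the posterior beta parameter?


Posterior beta = prior beta + failures
Failures = 13 - 1 = 12
beta_post = 2 + 12 = 14

14


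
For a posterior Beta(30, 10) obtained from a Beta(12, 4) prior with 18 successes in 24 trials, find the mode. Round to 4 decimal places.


Mode = (alpha - 1) / (alpha + beta - 2)
= 29 / 38
= 0.7632

0.7632


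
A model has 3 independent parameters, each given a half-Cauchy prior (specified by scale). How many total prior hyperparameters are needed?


Each half-Cauchy prior needs 1 hyperparameter (scale).
Total = 1 * 3 = 3

3


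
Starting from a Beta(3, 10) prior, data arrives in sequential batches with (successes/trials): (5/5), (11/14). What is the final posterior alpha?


In sequential Bayesian updating, we sum all successes.
Total successes = 16
Final alpha = 3 + 16 = 19

19


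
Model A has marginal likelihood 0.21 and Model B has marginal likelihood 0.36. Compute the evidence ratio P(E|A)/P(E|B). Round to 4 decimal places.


Evidence ratio = P(E|A) / P(E|B)
= 0.21 / 0.36
= 0.5833

0.5833


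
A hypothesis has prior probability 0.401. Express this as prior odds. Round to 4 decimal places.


Odds = P(H) / P(not H) = 0.401 / 0.599
= 0.6694

0.6694


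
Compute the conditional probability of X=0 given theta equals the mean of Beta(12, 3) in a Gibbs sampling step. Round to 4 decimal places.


Mean of Beta(12, 3) = 0.8
P(X=0 | theta=0.8) = 0.2

0.2


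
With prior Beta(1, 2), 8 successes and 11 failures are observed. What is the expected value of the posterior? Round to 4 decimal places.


Posterior = Beta(9, 13)
E[theta] = alpha/(alpha+beta)
= 9/22 = 0.4091

0.4091


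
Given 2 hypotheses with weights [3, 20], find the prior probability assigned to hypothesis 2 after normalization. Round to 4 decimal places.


To normalize, divide each weight by the sum of all weights.
Sum = 23
Prior(H2) = 20/23 = 0.8696

0.8696


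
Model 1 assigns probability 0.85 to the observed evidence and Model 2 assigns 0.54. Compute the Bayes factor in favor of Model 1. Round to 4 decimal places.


BF = P(data|M1) / P(data|M2)
= 0.85 / 0.54 = 1.5741

1.5741


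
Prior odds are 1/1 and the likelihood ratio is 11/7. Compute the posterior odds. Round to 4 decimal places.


Posterior odds = prior odds * likelihood ratio
= (1/1) * (11/7)
= 11 / 7
= 1.5714

1.5714


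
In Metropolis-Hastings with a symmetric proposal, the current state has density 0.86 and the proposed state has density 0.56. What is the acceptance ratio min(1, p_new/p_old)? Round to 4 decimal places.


Ratio = p_new / p_old = 0.56 / 0.86 = 0.6512
Acceptance = min(1, 0.6512) = 0.6512

0.6512


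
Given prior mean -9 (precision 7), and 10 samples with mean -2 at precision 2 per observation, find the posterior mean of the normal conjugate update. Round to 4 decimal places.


The posterior mean is a precision-weighted average of prior and data.
Post. prec. = 7 + 20 = 27
Post. mean = (-63 + -40)/27 = -103/27 = -3.8148

-3.8148


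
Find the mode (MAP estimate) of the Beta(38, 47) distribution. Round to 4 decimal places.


For Beta(a,b) with a,b > 1:
Mode = (a-1)/(a+b-2) = (38-1)/(85-2)
= 37/83 = 0.4458

0.4458


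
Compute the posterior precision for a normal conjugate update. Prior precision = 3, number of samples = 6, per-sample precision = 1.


tau_post = tau_0 + n * tau
= 3 + 6 * 1 = 9

9


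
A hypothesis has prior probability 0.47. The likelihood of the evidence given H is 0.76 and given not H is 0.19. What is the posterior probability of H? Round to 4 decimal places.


Using Bayes' theorem:
P(E) = 0.47 * 0.76 + 0.53 * 0.19
P(E) = 0.4579
P(H|E) = (0.47 * 0.76) / 0.4579 = 0.7801

0.7801


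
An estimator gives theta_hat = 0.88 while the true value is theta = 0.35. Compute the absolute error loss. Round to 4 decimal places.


The absolute error loss is |theta_hat - theta|
= |0.88 - 0.35|
= 0.53

0.53


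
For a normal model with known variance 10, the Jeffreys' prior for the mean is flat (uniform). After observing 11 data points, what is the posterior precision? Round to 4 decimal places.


Jeffreys' prior for normal mean (known variance) is flat.
Prior precision = 0.
Posterior precision = prior_prec + n/sigma^2 = 0 + 11/10
= 1.1

1.1


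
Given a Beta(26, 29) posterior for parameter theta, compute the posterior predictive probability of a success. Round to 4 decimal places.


For a Beta-Bernoulli model, the predictive probability is the mean:
P(success) = 26/(26+29) = 26/55 = 0.4727

0.4727


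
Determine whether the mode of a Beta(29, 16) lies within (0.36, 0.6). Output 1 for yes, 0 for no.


First find the mode: (a-1)/(a+b-2) = 0.6512
Is 0.6512 in (0.36, 0.6)? 0

0


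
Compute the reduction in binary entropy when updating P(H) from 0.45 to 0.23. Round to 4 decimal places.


H_before = -p*log2(p) - (1-p)*log2(1-p) for p=0.45: 0.9928
H_after for p=0.23: 0.778
Reduction = 0.9928 - 0.778 = 0.2148

0.2148


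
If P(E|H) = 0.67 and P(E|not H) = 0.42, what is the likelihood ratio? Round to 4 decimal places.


Likelihood ratio = P(E|H) / P(E|not H)
= 0.67 / 0.42
= 1.5952

1.5952


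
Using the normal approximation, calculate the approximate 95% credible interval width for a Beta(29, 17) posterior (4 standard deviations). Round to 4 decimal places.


Var(Beta) = 29*17/(46^2 * 47) = 0.005
SD = 0.0704
Width ~ 4*SD = 0.2816

0.2816


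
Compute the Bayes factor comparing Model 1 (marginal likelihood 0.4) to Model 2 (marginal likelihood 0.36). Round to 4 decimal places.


BF12 = marginal likelihood of M1 / marginal likelihood of M2
= 0.4/0.36
= 1.1111

1.1111


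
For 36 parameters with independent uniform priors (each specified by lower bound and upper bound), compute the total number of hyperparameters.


A uniform prior has 2 hyperparameters per parameter.
Total = 36 * 2 = 72

72


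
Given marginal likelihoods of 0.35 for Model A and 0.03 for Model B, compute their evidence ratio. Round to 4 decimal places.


Ratio = ML(A) / ML(B) = 0.35/0.03
= 11.6667

11.6667


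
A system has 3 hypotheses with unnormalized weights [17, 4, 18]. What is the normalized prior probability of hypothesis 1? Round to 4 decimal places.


The normalized prior is the weight divided by the total.
Total weight = 39
P(H1) = 17 / 39 = 0.4359

0.4359


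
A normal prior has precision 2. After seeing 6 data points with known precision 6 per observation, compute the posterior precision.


In the conjugate normal model, precisions add:
tau_posterior = tau_prior + n * tau_data
= 2 + 6*6 = 38

38


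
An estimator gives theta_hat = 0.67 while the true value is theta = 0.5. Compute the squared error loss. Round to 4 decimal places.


The squared error loss is (theta_hat - theta)^2
= (0.67 - 0.5)^2
= (0.17)^2 = 0.0289

0.0289


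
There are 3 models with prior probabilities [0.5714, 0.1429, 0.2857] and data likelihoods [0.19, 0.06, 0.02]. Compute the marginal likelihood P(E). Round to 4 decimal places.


P(E) = sum over models of P(M_i) * P(E|M_i)
= 0.5714*0.19 + 0.1429*0.06 + 0.2857*0.02
= 0.1229

0.1229


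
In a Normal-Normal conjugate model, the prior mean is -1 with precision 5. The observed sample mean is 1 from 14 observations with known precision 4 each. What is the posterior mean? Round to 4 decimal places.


Posterior precision = tau0 + n*tau = 5 + 14*4 = 61
Posterior mean = (tau0*mu0 + n*tau*xbar) / posterior_precision
= (5*-1 + 14*4*1) / 61
= 51 / 61 = 0.8361

0.8361


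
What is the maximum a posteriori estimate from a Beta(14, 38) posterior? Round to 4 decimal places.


The MAP estimate equals the mode of the distribution.
Mode of Beta(a,b) = (a-1)/(a+b-2)
= 13/50
= 0.26

0.26


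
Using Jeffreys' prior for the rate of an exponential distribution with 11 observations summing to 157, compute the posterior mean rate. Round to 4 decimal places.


Jeffreys' prior leads to posterior Gamma(11, 157).
Mean = 11/157 = 0.0701

0.0701


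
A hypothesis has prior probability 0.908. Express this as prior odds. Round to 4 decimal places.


Odds = P(H) / P(not H) = 0.908 / 0.092
= 9.8696

9.8696


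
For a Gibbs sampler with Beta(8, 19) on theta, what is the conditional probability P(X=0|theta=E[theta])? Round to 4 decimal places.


E[theta] = 8/(8+19) = 0.2963
P(X=0|theta) = 1 - theta = 0.7037

0.7037


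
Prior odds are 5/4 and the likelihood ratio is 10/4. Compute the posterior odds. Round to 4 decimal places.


Posterior odds = prior odds * likelihood ratio
= (5/4) * (10/4)
= 50 / 16
= 3.125

3.125


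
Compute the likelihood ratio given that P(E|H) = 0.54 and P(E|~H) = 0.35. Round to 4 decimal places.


LR = P(E|H) / P(E|~H)
= 0.54 / 0.35 = 1.5429

1.5429


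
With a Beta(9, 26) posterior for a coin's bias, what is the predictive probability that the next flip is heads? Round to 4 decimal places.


The predictive probability equals the posterior mean.
P(next = heads) = alpha / (alpha + beta)
= 9 / 35 = 0.2571

0.2571


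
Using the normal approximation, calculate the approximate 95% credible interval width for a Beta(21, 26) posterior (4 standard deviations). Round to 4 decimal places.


Var(Beta) = 21*26/(47^2 * 48) = 0.0051
SD = 0.0718
Width ~ 4*SD = 0.287

0.287


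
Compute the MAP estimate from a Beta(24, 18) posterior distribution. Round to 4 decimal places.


MAP = mode of Beta distribution
= (alpha - 1)/(alpha + beta - 2)
= (24-1)/(24+18-2)
= 23/40 = 0.575

0.575


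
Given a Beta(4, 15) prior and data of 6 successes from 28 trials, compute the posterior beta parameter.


Number of failures = 28 - 6 = 22
Posterior beta = 15 + 22 = 37

37


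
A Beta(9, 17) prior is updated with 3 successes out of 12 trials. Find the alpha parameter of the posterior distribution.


In the Beta-Binomial conjugate update:
alpha_post = alpha_prior + successes
= 9 + 3
= 12

12


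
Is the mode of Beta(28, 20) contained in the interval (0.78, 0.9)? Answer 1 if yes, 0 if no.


Mode = (a-1)/(a+b-2) = 27/46 = 0.587
Interval: (0.78, 0.9)
Contains mode? 0

0


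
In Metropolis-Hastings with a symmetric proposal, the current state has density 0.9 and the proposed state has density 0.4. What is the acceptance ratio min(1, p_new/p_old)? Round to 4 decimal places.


Ratio = p_new / p_old = 0.4 / 0.9 = 0.4444
Acceptance = min(1, 0.4444) = 0.4444

0.4444


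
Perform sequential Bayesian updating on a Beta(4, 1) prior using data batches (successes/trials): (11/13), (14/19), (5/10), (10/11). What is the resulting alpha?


Accumulate successes: 40
Posterior alpha = prior alpha + sum of successes
= 4 + 40 = 44

44


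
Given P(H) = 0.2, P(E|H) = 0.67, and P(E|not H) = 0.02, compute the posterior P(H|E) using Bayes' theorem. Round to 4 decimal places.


By Bayes' theorem: P(H|E) = P(E|H)*P(H) / P(E)
P(E) = P(E|H)*P(H) + P(E|not H)*P(not H)
P(E) = 0.67*0.2 + 0.02*0.8 = 0.15
P(H|E) = 0.67*0.2 / 0.15 = 0.8933

0.8933


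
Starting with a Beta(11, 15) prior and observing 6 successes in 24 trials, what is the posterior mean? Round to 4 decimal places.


Posterior parameters: alpha = 11 + 6 = 17
beta = 15 + 18 = 33
Posterior mean = alpha / (alpha + beta) = 17 / 50
= 0.34

0.34


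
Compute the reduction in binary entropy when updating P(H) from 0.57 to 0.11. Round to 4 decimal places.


H_before = -p*log2(p) - (1-p)*log2(1-p) for p=0.57: 0.9858
H_after for p=0.11: 0.4999
Reduction = 0.9858 - 0.4999 = 0.4859

0.4859


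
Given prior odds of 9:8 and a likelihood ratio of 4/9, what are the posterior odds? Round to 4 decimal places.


Posterior odds = prior odds * LR
Prior odds = 9/8 = 1.125
LR = 4/9 = 0.4444
Posterior odds = 1.125 * 0.4444 = 0.5

0.5


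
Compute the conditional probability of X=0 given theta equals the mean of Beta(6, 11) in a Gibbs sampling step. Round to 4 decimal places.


Mean of Beta(6, 11) = 0.3529
P(X=0 | theta=0.3529) = 0.6471

0.6471


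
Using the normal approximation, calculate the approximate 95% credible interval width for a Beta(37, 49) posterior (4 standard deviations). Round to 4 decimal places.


Var(Beta) = 37*49/(86^2 * 87) = 0.0028
SD = 0.0531
Width ~ 4*SD = 0.2123

0.2123


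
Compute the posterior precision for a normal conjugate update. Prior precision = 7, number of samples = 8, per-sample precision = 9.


tau_post = tau_0 + n * tau
= 7 + 8 * 9 = 79

79


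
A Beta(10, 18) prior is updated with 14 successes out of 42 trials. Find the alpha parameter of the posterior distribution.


In the Beta-Binomial conjugate update:
alpha_post = alpha_prior + successes
= 10 + 14
= 24

24


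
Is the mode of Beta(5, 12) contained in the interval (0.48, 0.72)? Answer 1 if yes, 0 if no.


Mode = (a-1)/(a+b-2) = 4/15 = 0.2667
Interval: (0.48, 0.72)
Contains mode? 0

0


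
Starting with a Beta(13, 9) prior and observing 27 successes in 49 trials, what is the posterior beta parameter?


Posterior beta = prior beta + failures
Failures = 49 - 27 = 22
beta_post = 9 + 22 = 31

31


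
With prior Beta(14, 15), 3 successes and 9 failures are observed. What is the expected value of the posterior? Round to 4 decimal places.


Posterior = Beta(17, 24)
E[theta] = alpha/(alpha+beta)
= 17/41 = 0.4146

0.4146


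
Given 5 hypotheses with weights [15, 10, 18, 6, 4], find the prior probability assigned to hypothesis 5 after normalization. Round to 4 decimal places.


To normalize, divide each weight by the sum of all weights.
Sum = 53
Prior(H5) = 4/53 = 0.0755

0.0755


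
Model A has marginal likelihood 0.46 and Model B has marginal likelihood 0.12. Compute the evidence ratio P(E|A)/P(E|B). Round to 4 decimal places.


Evidence ratio = P(E|A) / P(E|B)
= 0.46 / 0.12
= 3.8333

3.8333


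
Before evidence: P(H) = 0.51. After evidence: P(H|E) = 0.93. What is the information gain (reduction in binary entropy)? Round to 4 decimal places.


Prior entropy = 0.9997
Posterior entropy = 0.3659
Information gain = 0.9997 - 0.3659 = 0.6338

0.6338


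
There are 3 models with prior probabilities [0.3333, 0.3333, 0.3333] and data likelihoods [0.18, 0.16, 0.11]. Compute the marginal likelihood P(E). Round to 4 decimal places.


P(E) = sum over models of P(M_i) * P(E|M_i)
= 0.3333*0.18 + 0.3333*0.16 + 0.3333*0.11
= 0.15

0.15


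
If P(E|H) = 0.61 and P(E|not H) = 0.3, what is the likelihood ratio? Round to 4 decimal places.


Likelihood ratio = P(E|H) / P(E|not H)
= 0.61 / 0.3
= 2.0333

2.0333


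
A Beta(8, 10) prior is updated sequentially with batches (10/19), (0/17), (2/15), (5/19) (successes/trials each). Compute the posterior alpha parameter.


Sequential conjugate updating is equivalent to a single batch update.
Total successes across all batches = 17
alpha_posterior = alpha_prior + total_successes = 8 + 17
= 25

25


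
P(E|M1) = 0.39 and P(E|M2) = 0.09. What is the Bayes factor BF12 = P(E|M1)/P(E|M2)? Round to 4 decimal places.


Bayes factor BF12 = P(E|M1) / P(E|M2)
= 0.39 / 0.09
= 4.3333

4.3333


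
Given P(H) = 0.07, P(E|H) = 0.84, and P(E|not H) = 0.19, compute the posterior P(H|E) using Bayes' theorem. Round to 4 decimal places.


By Bayes' theorem: P(H|E) = P(E|H)*P(H) / P(E)
P(E) = P(E|H)*P(H) + P(E|not H)*P(not H)
P(E) = 0.84*0.07 + 0.19*0.93 = 0.2355
P(H|E) = 0.84*0.07 / 0.2355 = 0.2497

0.2497


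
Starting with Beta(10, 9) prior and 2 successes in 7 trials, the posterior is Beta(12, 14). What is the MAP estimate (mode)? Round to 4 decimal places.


The mode of Beta(a, b) when a > 1 and b > 1 is (a-1)/(a+b-2)
= (12 - 1) / (12 + 14 - 2)
= 11 / 24
= 0.4583

0.4583


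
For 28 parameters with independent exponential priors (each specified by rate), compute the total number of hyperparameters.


A exponential prior has 1 hyperparameter per parameter.
Total = 28 * 1 = 28

28


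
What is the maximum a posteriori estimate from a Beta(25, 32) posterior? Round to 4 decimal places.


The MAP estimate equals the mode of the distribution.
Mode of Beta(a,b) = (a-1)/(a+b-2)
= 24/55
= 0.4364

0.4364


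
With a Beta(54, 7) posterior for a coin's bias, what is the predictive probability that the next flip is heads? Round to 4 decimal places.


The predictive probability equals the posterior mean.
P(next = heads) = alpha / (alpha + beta)
= 54 / 61 = 0.8852

0.8852


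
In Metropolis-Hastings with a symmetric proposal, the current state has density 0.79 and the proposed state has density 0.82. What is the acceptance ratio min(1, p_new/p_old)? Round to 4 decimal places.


Ratio = p_new / p_old = 0.82 / 0.79 = 1.038
Acceptance = min(1, 1.038) = 1.0

1.0


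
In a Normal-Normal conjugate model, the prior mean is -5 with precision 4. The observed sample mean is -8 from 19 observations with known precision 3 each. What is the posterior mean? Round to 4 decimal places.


Posterior precision = tau0 + n*tau = 4 + 19*3 = 61
Posterior mean = (tau0*mu0 + n*tau*xbar) / posterior_precision
= (4*-5 + 19*3*-8) / 61
= -476 / 61 = -7.8033

-7.8033


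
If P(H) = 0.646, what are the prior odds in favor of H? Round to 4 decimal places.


Prior odds = P(H) / (1 - P(H))
= 0.646 / 0.354
= 1.8249

1.8249


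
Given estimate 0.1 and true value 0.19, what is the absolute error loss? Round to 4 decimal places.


Absolute error = |estimate - true|
= |-0.09| = 0.09

0.09


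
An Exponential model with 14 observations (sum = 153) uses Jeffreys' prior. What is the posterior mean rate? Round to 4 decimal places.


Posterior Gamma(14, 153)
E[lambda] = 14/153 = 0.0915

0.0915


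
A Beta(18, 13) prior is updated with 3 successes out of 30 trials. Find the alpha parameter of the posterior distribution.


In the Beta-Binomial conjugate update:
alpha_post = alpha_prior + successes
= 18 + 3
= 21

21


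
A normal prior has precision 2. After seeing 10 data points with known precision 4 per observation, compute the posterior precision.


In the conjugate normal model, precisions add:
tau_posterior = tau_prior + n * tau_data
= 2 + 10*4 = 42

42


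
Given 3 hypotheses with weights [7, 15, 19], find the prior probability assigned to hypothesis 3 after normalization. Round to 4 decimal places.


To normalize, divide each weight by the sum of all weights.
Sum = 41
Prior(H3) = 19/41 = 0.4634

0.4634


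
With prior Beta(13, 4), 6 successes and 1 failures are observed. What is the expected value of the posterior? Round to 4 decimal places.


Posterior = Beta(19, 5)
E[theta] = alpha/(alpha+beta)
= 19/24 = 0.7917

0.7917


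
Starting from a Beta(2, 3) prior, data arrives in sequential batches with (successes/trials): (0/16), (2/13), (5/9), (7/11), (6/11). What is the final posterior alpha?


In sequential Bayesian updating, we sum all successes.
Total successes = 20
Final alpha = 2 + 20 = 22

22
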